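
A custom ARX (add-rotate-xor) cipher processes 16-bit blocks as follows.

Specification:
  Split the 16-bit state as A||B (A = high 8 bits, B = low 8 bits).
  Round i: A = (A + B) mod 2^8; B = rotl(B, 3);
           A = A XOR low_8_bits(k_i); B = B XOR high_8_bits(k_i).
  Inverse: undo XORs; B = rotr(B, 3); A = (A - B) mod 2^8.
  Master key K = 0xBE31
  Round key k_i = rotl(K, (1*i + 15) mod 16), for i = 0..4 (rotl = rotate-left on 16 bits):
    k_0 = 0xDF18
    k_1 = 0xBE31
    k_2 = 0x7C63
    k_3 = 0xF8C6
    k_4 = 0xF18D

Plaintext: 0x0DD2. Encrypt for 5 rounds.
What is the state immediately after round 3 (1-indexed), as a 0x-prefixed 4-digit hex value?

s_0 = plaintext = 0x0DD2
s_1 = Round(s_0, k_0) = 0xC749
s_2 = Round(s_1, k_1) = 0x21F4
s_3 = Round(s_2, k_2) = 0x76DB
s_4 = Round(s_3, k_3) = 0x9726
s_5 = Round(s_4, k_4) = 0x30C0

0x76DB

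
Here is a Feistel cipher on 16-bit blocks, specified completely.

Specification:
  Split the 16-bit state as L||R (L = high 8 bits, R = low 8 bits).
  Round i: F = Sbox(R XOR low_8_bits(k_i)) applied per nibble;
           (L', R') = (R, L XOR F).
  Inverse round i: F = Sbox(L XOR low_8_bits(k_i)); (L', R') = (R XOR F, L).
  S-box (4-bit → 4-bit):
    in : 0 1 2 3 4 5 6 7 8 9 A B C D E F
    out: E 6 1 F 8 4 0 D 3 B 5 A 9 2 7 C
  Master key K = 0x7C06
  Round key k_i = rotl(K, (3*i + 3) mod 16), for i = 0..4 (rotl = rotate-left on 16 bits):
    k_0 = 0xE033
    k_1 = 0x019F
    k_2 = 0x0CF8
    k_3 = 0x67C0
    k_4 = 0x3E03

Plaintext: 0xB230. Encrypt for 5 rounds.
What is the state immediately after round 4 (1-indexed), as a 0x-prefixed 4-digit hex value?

s_0 = plaintext = 0xB230
s_1 = Round(s_0, k_0) = 0x305D
s_2 = Round(s_1, k_1) = 0x5DA1
s_3 = Round(s_2, k_2) = 0xA116
s_4 = Round(s_3, k_3) = 0x1681
s_5 = Round(s_4, k_4) = 0x8127

0x1681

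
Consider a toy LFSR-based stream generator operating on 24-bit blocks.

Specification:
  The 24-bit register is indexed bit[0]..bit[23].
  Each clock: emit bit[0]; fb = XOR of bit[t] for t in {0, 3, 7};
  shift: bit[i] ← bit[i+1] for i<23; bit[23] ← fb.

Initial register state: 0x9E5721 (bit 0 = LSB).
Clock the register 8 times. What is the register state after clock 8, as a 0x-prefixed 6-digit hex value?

0x6B9E57

reg_0 = 0x9E5721
clock 1: out=1, reg = 0xCF2B90
clock 2: out=0, reg = 0xE795C8
clock 3: out=0, reg = 0x73CAE4
clock 4: out=0, reg = 0xB9E572
clock 5: out=0, reg = 0x5CF2B9
clock 6: out=1, reg = 0xAE795C
clock 7: out=0, reg = 0xD73CAE
clock 8: out=0, reg = 0x6B9E57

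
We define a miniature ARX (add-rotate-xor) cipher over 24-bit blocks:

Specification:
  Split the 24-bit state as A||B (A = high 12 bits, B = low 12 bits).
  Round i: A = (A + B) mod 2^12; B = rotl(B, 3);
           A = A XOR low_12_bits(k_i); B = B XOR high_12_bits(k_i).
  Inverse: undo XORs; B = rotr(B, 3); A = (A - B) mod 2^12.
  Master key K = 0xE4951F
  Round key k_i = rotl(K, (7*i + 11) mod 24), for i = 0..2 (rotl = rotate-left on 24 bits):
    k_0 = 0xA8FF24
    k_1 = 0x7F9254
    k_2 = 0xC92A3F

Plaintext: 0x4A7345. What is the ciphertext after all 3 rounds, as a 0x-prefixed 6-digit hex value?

s_0 = plaintext = 0x4A7345
s_1 = Round(s_0, k_0) = 0x8C80A6
s_2 = Round(s_1, k_1) = 0xB3A2C9
s_3 = Round(s_2, k_2) = 0x43CADB

0x43CADB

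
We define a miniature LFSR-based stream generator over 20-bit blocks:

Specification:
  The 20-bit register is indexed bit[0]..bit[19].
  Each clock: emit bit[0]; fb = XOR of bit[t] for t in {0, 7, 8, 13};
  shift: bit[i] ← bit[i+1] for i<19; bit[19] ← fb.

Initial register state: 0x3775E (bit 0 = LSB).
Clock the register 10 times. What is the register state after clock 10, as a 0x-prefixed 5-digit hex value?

0x370DD

reg_0 = 0x3775E
clock 1: out=0, reg = 0x1BBAF
clock 2: out=1, reg = 0x0DDD7
clock 3: out=1, reg = 0x86EEB
clock 4: out=1, reg = 0xC3775
clock 5: out=1, reg = 0xE1BBA
clock 6: out=0, reg = 0x70DDD
clock 7: out=1, reg = 0xB86EE
clock 8: out=0, reg = 0xDC377
clock 9: out=1, reg = 0x6E1BB
clock 10: out=1, reg = 0x370DD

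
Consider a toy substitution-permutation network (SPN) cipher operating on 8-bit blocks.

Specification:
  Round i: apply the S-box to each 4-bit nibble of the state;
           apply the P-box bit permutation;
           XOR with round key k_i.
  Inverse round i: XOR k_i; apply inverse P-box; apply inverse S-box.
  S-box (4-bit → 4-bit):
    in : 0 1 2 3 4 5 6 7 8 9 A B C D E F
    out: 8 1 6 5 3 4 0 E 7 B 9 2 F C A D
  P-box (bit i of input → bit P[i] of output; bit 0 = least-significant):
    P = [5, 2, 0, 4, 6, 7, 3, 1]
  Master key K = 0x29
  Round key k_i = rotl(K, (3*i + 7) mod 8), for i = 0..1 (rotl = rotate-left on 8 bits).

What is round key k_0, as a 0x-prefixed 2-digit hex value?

K = 0x29
k_0 = rotl(K, (3*0+7) mod 8) = rotl(K, 7) = 0x94

0x94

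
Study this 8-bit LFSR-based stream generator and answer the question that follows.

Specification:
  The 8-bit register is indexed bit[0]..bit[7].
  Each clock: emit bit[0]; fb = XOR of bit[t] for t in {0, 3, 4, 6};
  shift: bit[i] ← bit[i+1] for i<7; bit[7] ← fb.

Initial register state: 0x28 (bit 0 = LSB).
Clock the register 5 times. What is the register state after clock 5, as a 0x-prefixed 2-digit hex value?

0x99

reg_0 = 0x28
clock 1: out=0, reg = 0x94
clock 2: out=0, reg = 0xCA
clock 3: out=0, reg = 0x65
clock 4: out=1, reg = 0x32
clock 5: out=0, reg = 0x99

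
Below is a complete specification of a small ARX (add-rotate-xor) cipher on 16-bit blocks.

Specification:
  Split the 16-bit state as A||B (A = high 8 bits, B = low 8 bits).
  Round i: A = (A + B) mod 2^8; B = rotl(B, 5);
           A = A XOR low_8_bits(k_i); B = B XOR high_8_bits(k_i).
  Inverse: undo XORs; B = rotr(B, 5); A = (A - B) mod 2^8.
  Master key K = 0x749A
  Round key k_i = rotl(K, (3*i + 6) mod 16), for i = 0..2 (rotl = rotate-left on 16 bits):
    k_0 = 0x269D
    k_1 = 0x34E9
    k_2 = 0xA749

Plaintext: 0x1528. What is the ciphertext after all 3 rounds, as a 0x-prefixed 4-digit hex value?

s_0 = plaintext = 0x1528
s_1 = Round(s_0, k_0) = 0xA023
s_2 = Round(s_1, k_1) = 0x2A50
s_3 = Round(s_2, k_2) = 0x33AD

0x33AD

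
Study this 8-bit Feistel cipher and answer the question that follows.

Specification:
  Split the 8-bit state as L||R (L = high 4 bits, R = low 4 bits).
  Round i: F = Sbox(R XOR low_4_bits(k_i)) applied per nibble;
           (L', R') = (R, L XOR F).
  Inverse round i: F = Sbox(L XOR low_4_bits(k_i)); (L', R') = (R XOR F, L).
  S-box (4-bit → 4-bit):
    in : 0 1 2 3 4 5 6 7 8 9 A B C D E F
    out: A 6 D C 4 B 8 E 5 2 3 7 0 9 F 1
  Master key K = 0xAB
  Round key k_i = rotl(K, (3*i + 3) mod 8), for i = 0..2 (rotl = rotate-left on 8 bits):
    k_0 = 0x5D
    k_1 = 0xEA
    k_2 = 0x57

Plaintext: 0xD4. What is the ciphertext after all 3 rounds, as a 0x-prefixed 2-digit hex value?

s_0 = plaintext = 0xD4
s_1 = Round(s_0, k_0) = 0x4F
s_2 = Round(s_1, k_1) = 0xFF
s_3 = Round(s_2, k_2) = 0xFA

0xFA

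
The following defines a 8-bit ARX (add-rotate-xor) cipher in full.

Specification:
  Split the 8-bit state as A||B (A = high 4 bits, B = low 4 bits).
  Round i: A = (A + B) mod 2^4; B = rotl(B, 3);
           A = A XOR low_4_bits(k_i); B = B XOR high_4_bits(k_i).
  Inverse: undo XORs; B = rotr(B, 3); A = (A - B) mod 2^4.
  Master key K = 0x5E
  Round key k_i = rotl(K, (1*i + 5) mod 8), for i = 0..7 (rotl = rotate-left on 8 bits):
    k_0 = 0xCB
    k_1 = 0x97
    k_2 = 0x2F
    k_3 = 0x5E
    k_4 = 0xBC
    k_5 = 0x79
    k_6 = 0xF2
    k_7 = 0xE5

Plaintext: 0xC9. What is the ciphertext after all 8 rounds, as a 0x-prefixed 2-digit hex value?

s_0 = plaintext = 0xC9
s_1 = Round(s_0, k_0) = 0xE0
s_2 = Round(s_1, k_1) = 0x99
s_3 = Round(s_2, k_2) = 0xDE
s_4 = Round(s_3, k_3) = 0x52
s_5 = Round(s_4, k_4) = 0xBA
s_6 = Round(s_5, k_5) = 0xC2
s_7 = Round(s_6, k_6) = 0xCE
s_8 = Round(s_7, k_7) = 0xF9

0xF9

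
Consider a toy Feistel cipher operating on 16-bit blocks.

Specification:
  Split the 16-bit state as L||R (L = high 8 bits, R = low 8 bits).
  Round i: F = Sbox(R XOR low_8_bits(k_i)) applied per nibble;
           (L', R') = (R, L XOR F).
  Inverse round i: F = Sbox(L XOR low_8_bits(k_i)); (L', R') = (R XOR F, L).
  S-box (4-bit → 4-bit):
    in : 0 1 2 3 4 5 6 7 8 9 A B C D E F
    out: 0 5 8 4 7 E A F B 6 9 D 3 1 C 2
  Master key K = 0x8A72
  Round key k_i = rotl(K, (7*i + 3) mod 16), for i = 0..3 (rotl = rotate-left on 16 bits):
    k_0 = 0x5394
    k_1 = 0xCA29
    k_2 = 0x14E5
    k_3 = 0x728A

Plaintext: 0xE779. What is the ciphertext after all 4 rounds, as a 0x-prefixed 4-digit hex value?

s_0 = plaintext = 0xE779
s_1 = Round(s_0, k_0) = 0x7926
s_2 = Round(s_1, k_1) = 0x267B
s_3 = Round(s_2, k_2) = 0x7B4A
s_4 = Round(s_3, k_3) = 0x4A4B

0x4A4B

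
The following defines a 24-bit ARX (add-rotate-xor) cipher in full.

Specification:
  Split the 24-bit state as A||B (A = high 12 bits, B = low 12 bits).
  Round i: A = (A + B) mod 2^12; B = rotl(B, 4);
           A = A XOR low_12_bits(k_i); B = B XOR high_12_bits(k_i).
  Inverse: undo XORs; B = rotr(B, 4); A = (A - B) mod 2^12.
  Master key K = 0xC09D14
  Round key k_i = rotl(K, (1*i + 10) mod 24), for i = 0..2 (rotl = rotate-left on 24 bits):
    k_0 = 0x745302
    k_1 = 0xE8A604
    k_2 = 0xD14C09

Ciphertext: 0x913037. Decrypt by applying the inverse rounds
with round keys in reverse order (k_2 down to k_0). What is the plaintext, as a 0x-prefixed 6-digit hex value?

s_0 = ciphertext = 0x913037
s_1 = InvRound(s_0, k_2) = 0x1483D2
s_2 = InvRound(s_1, k_1) = 0xE778D5
s_3 = InvRound(s_2, k_0) = 0xC7C0F9

0xC7C0F9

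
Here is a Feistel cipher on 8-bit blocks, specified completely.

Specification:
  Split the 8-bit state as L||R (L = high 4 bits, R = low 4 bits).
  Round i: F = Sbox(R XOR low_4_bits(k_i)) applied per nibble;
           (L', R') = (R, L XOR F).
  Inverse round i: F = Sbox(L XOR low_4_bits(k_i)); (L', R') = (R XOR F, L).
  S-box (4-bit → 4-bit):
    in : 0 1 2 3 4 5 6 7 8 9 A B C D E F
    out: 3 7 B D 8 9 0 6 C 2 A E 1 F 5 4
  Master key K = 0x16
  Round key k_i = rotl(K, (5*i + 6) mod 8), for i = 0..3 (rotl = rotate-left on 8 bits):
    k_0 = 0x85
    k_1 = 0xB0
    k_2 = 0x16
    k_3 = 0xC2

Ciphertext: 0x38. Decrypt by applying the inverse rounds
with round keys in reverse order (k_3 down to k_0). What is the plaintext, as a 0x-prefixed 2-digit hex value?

s_0 = ciphertext = 0x38
s_1 = InvRound(s_0, k_3) = 0xF3
s_2 = InvRound(s_1, k_2) = 0x1F
s_3 = InvRound(s_2, k_1) = 0x81
s_4 = InvRound(s_3, k_0) = 0xE8

0xE8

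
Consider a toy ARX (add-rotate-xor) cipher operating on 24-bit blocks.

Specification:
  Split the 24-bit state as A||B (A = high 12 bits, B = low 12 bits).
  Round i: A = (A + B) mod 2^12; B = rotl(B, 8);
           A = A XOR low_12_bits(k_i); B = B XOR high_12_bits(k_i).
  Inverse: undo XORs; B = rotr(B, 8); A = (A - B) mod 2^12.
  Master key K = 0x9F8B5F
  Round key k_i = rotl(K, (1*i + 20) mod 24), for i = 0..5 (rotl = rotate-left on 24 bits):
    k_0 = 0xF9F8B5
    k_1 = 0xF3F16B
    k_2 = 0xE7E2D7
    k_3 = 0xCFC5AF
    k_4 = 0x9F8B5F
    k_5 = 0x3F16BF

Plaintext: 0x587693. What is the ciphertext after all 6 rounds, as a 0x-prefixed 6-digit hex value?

s_0 = plaintext = 0x587693
s_1 = Round(s_0, k_0) = 0x4AFCF6
s_2 = Round(s_1, k_1) = 0x0CE9F0
s_3 = Round(s_2, k_2) = 0x869EE1
s_4 = Round(s_3, k_3) = 0x2E5D12
s_5 = Round(s_4, k_4) = 0x4A8B29
s_6 = Round(s_5, k_5) = 0x96EA43

0x96EA43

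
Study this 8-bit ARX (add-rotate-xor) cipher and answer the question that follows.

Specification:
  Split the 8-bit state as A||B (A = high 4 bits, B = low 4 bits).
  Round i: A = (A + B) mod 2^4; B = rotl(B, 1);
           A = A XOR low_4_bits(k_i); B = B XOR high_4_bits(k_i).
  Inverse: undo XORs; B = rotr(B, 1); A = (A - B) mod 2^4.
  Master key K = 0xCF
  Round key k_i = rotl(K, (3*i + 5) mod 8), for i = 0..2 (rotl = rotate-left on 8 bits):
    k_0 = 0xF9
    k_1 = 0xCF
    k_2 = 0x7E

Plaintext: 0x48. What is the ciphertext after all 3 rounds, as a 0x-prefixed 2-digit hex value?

0x35

s_0 = plaintext = 0x48
s_1 = Round(s_0, k_0) = 0x5E
s_2 = Round(s_1, k_1) = 0xC1
s_3 = Round(s_2, k_2) = 0x35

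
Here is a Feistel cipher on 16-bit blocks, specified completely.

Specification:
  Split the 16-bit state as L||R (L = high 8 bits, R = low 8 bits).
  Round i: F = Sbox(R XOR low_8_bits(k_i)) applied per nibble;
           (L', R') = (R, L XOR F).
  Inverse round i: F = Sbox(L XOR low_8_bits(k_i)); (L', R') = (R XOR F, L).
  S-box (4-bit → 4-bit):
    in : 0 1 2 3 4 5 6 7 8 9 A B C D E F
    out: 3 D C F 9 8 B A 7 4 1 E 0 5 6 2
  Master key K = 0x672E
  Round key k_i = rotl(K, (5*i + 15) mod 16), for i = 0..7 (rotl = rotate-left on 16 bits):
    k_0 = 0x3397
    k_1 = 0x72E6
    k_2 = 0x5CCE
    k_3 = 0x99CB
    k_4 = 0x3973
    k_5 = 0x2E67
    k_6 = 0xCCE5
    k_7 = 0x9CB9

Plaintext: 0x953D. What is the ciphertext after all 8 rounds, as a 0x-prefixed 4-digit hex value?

0x7E60

s_0 = plaintext = 0x953D
s_1 = Round(s_0, k_0) = 0x3D84
s_2 = Round(s_1, k_1) = 0x8481
s_3 = Round(s_2, k_2) = 0x8116
s_4 = Round(s_3, k_3) = 0x16D4
s_5 = Round(s_4, k_4) = 0xD40C
s_6 = Round(s_5, k_5) = 0x0C6A
s_7 = Round(s_6, k_6) = 0x6A7E
s_8 = Round(s_7, k_7) = 0x7E60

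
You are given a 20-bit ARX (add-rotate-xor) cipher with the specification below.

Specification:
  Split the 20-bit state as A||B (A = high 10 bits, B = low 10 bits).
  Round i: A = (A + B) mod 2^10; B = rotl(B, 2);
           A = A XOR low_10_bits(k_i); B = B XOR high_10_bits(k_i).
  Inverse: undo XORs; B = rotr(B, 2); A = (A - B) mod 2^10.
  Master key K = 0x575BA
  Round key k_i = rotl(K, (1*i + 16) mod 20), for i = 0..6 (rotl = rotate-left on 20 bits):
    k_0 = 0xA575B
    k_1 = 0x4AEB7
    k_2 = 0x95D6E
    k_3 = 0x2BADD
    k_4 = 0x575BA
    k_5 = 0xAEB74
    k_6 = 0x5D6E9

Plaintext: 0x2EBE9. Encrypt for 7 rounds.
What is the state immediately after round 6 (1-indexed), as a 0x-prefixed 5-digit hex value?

s_0 = plaintext = 0x2EBE9
s_1 = Round(s_0, k_0) = 0xFE132
s_2 = Round(s_1, k_1) = 0xE75E2
s_3 = Round(s_2, k_2) = 0x045DE
s_4 = Round(s_3, k_3) = 0xCCBD7
s_5 = Round(s_4, k_4) = 0xACE02
s_6 = Round(s_5, k_5) = 0xF06B0
s_7 = Round(s_6, k_6) = 0x263B7

0xF06B0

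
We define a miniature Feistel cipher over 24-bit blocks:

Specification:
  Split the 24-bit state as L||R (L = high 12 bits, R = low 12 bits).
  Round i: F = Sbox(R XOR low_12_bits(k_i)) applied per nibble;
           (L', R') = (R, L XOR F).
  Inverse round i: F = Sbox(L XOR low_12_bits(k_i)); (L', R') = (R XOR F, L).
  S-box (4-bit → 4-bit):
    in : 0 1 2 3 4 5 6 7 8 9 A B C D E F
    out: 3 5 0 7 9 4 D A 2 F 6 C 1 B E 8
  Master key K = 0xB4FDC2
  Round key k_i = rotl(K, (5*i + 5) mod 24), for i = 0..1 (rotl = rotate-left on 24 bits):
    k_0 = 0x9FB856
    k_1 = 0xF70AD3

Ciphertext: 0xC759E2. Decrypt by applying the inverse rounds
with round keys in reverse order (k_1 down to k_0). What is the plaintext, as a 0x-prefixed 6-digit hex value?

0xDCA48F

s_0 = ciphertext = 0xC759E2
s_1 = InvRound(s_0, k_1) = 0x48FC75
s_2 = InvRound(s_1, k_0) = 0xDCA48F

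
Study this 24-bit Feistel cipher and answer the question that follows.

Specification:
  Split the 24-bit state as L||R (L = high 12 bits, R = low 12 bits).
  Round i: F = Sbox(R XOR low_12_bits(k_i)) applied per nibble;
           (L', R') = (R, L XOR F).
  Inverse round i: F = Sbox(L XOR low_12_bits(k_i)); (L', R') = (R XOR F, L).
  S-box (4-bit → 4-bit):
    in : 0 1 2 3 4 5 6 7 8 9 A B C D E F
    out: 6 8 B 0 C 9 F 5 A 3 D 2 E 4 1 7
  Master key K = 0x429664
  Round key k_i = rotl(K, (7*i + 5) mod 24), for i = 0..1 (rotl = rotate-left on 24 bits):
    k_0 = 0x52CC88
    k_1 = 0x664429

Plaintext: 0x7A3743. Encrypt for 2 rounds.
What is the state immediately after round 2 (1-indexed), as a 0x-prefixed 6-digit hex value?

s_0 = plaintext = 0x7A3743
s_1 = Round(s_0, k_0) = 0x743541
s_2 = Round(s_1, k_1) = 0x541FB9

0x541FB9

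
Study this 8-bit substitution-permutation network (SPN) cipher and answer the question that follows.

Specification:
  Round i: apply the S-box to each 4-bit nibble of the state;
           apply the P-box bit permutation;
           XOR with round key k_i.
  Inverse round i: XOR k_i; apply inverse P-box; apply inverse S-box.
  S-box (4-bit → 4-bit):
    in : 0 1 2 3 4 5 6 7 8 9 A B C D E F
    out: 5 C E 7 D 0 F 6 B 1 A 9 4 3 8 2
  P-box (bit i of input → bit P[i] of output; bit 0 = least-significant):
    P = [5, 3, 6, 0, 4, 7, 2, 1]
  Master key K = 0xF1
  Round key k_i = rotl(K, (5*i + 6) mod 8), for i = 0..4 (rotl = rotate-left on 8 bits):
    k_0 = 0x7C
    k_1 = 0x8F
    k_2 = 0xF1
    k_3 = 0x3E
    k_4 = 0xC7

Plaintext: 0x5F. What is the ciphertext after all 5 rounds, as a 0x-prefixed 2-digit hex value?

s_0 = plaintext = 0x5F
s_1 = Round(s_0, k_0) = 0x74
s_2 = Round(s_1, k_1) = 0x6A
s_3 = Round(s_2, k_2) = 0x6E
s_4 = Round(s_3, k_3) = 0xA9
s_5 = Round(s_4, k_4) = 0x65

0x65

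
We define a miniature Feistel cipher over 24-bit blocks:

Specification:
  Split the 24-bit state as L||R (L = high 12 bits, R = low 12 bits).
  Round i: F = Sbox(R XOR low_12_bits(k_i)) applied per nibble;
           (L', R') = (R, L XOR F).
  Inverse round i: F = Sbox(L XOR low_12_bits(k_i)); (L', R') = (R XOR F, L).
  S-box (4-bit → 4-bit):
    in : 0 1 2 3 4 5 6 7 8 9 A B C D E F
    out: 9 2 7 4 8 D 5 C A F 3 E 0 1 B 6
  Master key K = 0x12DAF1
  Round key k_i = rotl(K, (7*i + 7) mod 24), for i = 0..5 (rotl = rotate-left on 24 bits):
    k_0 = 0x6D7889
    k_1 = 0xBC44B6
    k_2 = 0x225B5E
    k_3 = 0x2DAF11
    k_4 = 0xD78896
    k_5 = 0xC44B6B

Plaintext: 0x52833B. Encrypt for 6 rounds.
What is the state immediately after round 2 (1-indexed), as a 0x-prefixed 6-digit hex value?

0xBCF5F4

s_0 = plaintext = 0x52833B
s_1 = Round(s_0, k_0) = 0x33BBCF
s_2 = Round(s_1, k_1) = 0xBCF5F4
s_3 = Round(s_2, k_2) = 0x5F40FC
s_4 = Round(s_3, k_3) = 0x0FC345
s_5 = Round(s_4, k_4) = 0x345EE8
s_6 = Round(s_5, k_5) = 0xEE8EE1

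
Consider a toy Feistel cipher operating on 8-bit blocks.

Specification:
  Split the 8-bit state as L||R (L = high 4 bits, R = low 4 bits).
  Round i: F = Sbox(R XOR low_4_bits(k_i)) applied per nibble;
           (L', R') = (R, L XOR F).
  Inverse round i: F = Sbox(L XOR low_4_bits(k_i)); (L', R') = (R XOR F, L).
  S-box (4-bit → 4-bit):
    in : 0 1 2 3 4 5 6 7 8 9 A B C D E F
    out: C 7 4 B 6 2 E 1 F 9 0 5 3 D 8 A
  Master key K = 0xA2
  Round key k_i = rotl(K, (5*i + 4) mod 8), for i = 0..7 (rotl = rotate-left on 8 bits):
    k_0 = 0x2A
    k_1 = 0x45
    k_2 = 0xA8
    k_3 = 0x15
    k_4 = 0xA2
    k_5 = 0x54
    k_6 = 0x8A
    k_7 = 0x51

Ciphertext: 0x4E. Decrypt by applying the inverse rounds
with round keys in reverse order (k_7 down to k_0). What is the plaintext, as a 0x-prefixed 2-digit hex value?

s_0 = ciphertext = 0x4E
s_1 = InvRound(s_0, k_7) = 0xC4
s_2 = InvRound(s_1, k_6) = 0xAC
s_3 = InvRound(s_2, k_5) = 0x4A
s_4 = InvRound(s_3, k_4) = 0x44
s_5 = InvRound(s_4, k_3) = 0x34
s_6 = InvRound(s_5, k_2) = 0x13
s_7 = InvRound(s_6, k_1) = 0x51
s_8 = InvRound(s_7, k_0) = 0xB5

0xB5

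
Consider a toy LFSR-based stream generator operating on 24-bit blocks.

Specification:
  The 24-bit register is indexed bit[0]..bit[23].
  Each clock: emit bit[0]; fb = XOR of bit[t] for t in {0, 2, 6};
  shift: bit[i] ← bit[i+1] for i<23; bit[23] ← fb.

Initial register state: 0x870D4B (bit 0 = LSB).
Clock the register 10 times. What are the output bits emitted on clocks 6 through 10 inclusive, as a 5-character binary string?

reg_0 = 0x870D4B
clock 1: out=1, reg = 0x4386A5
clock 2: out=1, reg = 0x21C352
clock 3: out=0, reg = 0x90E1A9
clock 4: out=1, reg = 0xC870D4
clock 5: out=0, reg = 0x64386A
clock 6: out=0, reg = 0xB21C35
clock 7: out=1, reg = 0x590E1A
clock 8: out=0, reg = 0x2C870D
clock 9: out=1, reg = 0x164386
clock 10: out=0, reg = 0x8B21C3

01010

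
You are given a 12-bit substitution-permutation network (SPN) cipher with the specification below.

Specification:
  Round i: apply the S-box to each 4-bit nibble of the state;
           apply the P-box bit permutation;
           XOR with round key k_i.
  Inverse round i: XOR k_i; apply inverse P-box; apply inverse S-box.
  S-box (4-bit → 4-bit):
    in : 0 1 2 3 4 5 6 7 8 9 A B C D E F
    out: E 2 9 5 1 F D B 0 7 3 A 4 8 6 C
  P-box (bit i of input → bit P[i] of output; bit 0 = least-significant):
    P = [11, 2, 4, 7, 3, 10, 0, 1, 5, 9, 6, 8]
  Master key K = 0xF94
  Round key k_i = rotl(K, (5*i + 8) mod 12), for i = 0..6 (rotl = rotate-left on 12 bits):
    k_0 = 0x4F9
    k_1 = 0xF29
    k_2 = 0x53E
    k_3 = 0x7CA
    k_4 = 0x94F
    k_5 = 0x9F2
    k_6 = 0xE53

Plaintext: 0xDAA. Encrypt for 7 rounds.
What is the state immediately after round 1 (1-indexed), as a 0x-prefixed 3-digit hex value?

s_0 = plaintext = 0xDAA
s_1 = Round(s_0, k_0) = 0x9F5
s_2 = Round(s_1, k_1) = 0x5DE
s_3 = Round(s_2, k_2) = 0x648
s_4 = Round(s_3, k_3) = 0x6A2
s_5 = Round(s_4, k_4) = 0x4A7
s_6 = Round(s_5, k_5) = 0x55E
s_7 = Round(s_6, k_6) = 0x92C

0x9F5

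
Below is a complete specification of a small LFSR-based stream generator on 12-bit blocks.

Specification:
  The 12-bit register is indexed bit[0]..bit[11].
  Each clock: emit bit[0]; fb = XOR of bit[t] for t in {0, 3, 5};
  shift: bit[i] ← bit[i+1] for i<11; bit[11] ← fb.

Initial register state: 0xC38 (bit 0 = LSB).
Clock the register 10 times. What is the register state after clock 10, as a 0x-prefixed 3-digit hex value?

reg_0 = 0xC38
clock 1: out=0, reg = 0x61C
clock 2: out=0, reg = 0xB0E
clock 3: out=0, reg = 0xD87
clock 4: out=1, reg = 0xEC3
clock 5: out=1, reg = 0xF61
clock 6: out=1, reg = 0x7B0
clock 7: out=0, reg = 0xBD8
clock 8: out=0, reg = 0xDEC
clock 9: out=0, reg = 0x6F6
clock 10: out=0, reg = 0xB7B

0xB7B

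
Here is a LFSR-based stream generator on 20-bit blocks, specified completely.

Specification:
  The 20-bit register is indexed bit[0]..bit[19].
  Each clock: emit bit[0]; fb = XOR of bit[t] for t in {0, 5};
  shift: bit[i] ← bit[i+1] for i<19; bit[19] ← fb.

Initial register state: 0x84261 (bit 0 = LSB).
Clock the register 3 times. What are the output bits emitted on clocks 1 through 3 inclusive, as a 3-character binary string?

reg_0 = 0x84261
clock 1: out=1, reg = 0x42130
clock 2: out=0, reg = 0xA1098
clock 3: out=0, reg = 0x5084C

100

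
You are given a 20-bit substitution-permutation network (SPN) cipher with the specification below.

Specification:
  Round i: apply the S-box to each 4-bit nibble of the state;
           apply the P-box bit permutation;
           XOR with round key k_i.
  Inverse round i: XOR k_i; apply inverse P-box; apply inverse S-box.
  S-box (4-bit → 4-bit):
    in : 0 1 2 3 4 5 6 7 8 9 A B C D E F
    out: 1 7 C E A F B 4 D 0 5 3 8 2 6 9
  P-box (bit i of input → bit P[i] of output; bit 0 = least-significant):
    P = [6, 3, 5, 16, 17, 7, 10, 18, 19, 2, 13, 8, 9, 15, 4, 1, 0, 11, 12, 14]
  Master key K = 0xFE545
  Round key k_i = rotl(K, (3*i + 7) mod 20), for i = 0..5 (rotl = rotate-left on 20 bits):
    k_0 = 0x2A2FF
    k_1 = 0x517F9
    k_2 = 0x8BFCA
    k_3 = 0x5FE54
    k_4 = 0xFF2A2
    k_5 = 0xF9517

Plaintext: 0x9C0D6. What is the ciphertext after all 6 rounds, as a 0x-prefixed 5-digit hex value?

0x89FAE

s_0 = plaintext = 0x9C0D6
s_1 = Round(s_0, k_0) = 0xBA235
s_2 = Round(s_1, k_1) = 0x03800
s_3 = Round(s_2, k_2) = 0x21E99
s_4 = Round(s_3, k_3) = 0x50C40
s_5 = Round(s_4, k_4) = 0xBA963
s_6 = Round(s_5, k_5) = 0x89FAE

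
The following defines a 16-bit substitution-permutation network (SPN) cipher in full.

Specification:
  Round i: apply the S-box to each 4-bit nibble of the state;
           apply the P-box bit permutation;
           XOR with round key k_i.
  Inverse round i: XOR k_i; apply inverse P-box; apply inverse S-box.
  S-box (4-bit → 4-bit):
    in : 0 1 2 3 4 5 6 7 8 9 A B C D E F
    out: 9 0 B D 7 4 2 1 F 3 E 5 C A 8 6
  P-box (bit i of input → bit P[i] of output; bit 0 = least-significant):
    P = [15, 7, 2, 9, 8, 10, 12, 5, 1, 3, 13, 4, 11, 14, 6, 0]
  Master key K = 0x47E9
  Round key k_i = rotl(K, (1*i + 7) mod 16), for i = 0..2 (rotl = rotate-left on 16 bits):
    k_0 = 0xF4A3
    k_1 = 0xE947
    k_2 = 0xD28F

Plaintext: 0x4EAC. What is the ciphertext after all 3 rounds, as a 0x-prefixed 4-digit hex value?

0xC9B6

s_0 = plaintext = 0x4EAC
s_1 = Round(s_0, k_0) = 0xAAD7
s_2 = Round(s_1, k_1) = 0x0D3E
s_3 = Round(s_2, k_2) = 0xC9B6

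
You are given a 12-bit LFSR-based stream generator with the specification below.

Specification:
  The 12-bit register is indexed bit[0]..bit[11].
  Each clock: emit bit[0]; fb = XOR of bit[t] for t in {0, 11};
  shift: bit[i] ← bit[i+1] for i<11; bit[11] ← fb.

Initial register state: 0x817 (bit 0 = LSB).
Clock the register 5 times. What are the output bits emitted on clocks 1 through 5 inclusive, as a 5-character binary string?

reg_0 = 0x817
clock 1: out=1, reg = 0x40B
clock 2: out=1, reg = 0xA05
clock 3: out=1, reg = 0x502
clock 4: out=0, reg = 0x281
clock 5: out=1, reg = 0x940

11101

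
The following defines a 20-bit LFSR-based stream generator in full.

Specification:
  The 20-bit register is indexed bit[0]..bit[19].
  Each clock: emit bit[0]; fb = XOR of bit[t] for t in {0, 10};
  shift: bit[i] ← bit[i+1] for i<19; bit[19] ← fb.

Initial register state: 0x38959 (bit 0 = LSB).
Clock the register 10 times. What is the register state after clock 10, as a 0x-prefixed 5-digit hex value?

0x6ECE2

reg_0 = 0x38959
clock 1: out=1, reg = 0x9C4AC
clock 2: out=0, reg = 0xCE256
clock 3: out=0, reg = 0x6712B
clock 4: out=1, reg = 0xB3895
clock 5: out=1, reg = 0xD9C4A
clock 6: out=0, reg = 0xECE25
clock 7: out=1, reg = 0x76712
clock 8: out=0, reg = 0xBB389
clock 9: out=1, reg = 0xDD9C4
clock 10: out=0, reg = 0x6ECE2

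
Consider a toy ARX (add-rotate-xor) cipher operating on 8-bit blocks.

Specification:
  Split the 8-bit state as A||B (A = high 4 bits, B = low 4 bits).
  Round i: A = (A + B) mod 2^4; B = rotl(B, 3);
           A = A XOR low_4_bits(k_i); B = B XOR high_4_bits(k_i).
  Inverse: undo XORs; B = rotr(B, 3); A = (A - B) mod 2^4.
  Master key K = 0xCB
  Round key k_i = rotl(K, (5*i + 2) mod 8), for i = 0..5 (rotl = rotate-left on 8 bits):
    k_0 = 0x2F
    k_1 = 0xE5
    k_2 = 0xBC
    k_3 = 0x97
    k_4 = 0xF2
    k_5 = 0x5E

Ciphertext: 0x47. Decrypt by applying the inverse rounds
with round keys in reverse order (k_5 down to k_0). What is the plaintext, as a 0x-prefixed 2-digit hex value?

s_0 = ciphertext = 0x47
s_1 = InvRound(s_0, k_5) = 0x64
s_2 = InvRound(s_1, k_4) = 0xD7
s_3 = InvRound(s_2, k_3) = 0xDD
s_4 = InvRound(s_3, k_2) = 0x5C
s_5 = InvRound(s_4, k_1) = 0xC4
s_6 = InvRound(s_5, k_0) = 0x7C

0x7C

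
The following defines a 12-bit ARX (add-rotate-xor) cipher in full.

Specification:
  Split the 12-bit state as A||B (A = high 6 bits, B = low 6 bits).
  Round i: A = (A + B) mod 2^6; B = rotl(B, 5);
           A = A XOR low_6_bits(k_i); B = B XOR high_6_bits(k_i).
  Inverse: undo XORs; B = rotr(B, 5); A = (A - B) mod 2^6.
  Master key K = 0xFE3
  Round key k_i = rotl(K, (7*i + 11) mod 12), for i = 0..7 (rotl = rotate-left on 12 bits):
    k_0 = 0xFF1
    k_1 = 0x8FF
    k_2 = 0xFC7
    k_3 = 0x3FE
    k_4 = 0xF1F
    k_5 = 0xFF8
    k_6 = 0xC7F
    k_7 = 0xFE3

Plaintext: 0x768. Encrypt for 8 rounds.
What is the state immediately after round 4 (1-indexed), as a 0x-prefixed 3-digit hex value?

s_0 = plaintext = 0x768
s_1 = Round(s_0, k_0) = 0xD2B
s_2 = Round(s_1, k_1) = 0x816
s_3 = Round(s_2, k_2) = 0xC74
s_4 = Round(s_3, k_3) = 0x6D5
s_5 = Round(s_4, k_4) = 0xBD6
s_6 = Round(s_5, k_5) = 0xF74
s_7 = Round(s_6, k_6) = 0x3AB
s_8 = Round(s_7, k_7) = 0x68A

0x6D5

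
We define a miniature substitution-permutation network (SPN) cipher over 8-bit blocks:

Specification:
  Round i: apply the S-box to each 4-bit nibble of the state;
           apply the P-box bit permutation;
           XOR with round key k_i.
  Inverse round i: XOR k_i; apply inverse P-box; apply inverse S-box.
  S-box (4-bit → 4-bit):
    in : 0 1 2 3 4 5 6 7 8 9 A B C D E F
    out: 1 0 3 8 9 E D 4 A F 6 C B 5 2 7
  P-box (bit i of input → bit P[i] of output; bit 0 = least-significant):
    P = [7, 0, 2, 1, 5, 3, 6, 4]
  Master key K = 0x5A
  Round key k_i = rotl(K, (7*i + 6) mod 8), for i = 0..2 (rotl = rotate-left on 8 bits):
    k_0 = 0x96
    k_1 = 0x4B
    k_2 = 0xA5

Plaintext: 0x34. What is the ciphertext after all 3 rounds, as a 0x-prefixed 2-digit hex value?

0x2A

s_0 = plaintext = 0x34
s_1 = Round(s_0, k_0) = 0x04
s_2 = Round(s_1, k_1) = 0xE9
s_3 = Round(s_2, k_2) = 0x2A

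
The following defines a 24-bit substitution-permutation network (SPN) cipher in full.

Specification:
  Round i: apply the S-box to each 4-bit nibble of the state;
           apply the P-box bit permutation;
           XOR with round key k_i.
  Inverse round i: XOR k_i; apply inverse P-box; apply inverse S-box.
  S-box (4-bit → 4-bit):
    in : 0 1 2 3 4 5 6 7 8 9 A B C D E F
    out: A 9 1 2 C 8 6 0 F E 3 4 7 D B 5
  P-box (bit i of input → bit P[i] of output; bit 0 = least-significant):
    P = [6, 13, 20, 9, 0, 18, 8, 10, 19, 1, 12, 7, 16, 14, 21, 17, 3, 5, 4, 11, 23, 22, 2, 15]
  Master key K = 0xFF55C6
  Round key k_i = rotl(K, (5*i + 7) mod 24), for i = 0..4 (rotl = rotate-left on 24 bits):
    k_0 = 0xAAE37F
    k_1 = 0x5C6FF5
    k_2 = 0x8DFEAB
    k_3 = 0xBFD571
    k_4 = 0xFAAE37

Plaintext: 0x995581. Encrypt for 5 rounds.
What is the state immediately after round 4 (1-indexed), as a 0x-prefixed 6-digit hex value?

0x41B490

s_0 = plaintext = 0x995581
s_1 = Round(s_0, k_0) = 0xEC6C8A
s_2 = Round(s_1, k_1) = 0xB09A8E
s_3 = Round(s_2, k_2) = 0xA391CC
s_4 = Round(s_3, k_3) = 0x41B490
s_5 = Round(s_4, k_4) = 0xDE11BB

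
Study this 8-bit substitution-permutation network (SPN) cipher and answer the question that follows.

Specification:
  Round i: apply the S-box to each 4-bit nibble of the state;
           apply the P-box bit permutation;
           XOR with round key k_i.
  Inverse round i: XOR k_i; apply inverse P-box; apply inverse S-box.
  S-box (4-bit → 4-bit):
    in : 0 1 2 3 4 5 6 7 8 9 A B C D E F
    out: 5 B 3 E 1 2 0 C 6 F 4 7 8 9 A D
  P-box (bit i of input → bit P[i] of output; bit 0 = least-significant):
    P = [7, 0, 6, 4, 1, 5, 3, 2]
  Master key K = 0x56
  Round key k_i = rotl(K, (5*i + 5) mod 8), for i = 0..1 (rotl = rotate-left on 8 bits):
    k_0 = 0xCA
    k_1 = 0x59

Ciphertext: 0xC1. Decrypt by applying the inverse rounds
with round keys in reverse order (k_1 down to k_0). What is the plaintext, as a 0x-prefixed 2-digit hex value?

0x18

s_0 = ciphertext = 0xC1
s_1 = InvRound(s_0, k_1) = 0xAD
s_2 = InvRound(s_1, k_0) = 0x18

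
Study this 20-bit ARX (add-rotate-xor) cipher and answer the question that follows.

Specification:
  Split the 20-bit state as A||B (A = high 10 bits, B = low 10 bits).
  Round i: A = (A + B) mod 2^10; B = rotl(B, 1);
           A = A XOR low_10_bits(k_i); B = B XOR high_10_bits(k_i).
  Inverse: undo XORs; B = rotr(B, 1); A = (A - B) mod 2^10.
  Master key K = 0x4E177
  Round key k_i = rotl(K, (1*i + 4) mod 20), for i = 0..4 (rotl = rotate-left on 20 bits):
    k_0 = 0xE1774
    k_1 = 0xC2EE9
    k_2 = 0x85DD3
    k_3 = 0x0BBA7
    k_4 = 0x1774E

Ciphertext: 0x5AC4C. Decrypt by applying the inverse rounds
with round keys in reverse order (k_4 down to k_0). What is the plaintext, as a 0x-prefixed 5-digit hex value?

0x90E60

s_0 = ciphertext = 0x5AC4C
s_1 = InvRound(s_0, k_4) = 0x07608
s_2 = InvRound(s_1, k_3) = 0xA9D13
s_3 = InvRound(s_2, k_2) = 0x7C982
s_4 = InvRound(s_3, k_1) = 0xF5F44
s_5 = InvRound(s_4, k_0) = 0x90E60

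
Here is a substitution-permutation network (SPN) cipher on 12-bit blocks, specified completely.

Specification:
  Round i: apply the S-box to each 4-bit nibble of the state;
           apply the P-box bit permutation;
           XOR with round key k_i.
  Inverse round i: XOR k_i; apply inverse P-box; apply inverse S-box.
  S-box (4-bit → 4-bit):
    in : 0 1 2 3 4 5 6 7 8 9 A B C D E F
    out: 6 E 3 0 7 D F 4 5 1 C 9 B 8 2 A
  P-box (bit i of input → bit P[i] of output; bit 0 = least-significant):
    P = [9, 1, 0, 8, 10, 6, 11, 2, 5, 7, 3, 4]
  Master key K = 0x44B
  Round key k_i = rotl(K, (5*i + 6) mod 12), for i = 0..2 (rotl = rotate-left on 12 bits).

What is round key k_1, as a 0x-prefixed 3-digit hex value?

K = 0x44B
k_0 = rotl(K, (5*0+6) mod 12) = rotl(K, 6) = 0x2D1
k_1 = rotl(K, (5*1+6) mod 12) = rotl(K, 11) = 0xA25

0xA25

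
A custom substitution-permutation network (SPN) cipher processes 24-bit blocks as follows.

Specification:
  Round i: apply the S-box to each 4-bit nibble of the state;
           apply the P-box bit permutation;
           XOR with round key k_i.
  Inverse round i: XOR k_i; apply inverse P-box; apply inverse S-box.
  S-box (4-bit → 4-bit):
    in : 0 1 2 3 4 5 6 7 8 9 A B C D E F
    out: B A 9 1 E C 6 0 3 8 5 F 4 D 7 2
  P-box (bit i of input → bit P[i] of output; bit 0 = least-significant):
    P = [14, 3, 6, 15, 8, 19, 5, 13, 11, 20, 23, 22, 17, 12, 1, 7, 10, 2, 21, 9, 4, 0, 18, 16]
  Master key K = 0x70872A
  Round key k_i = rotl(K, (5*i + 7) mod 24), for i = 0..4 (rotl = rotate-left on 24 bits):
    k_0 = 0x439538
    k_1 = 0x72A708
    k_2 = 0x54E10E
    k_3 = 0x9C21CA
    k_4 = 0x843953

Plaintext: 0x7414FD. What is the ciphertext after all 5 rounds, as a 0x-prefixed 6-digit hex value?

s_0 = plaintext = 0x7414FD
s_1 = Round(s_0, k_0) = 0xBB47FC
s_2 = Round(s_1, k_1) = 0x5FB1DF
s_3 = Round(s_2, k_2) = 0x03D0A0
s_4 = Round(s_3, k_3) = 0xCFEC71
s_5 = Round(s_4, k_4) = 0x02A95D

0x02A95D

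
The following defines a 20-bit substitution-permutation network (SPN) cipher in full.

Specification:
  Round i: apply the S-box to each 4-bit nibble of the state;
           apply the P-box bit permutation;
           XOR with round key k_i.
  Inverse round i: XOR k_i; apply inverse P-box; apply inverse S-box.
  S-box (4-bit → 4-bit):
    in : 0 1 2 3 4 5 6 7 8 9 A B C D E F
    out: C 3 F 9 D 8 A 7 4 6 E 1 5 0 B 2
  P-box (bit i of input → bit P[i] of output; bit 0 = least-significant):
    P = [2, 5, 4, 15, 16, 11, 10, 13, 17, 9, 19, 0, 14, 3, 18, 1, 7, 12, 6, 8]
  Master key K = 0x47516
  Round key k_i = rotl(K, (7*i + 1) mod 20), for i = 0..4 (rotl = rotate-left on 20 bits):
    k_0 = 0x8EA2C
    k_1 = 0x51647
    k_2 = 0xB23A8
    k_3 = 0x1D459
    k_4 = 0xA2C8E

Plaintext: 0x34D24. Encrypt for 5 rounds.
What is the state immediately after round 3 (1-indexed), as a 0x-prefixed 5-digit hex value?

s_0 = plaintext = 0x34D24
s_1 = Round(s_0, k_0) = 0xD07BA
s_2 = Round(s_1, k_1) = 0xA9475
s_3 = Round(s_2, k_2) = 0x4BEE1
s_4 = Round(s_3, k_3) = 0x2BFBC
s_5 = Round(s_4, k_4) = 0xB7F5A

0x4BEE1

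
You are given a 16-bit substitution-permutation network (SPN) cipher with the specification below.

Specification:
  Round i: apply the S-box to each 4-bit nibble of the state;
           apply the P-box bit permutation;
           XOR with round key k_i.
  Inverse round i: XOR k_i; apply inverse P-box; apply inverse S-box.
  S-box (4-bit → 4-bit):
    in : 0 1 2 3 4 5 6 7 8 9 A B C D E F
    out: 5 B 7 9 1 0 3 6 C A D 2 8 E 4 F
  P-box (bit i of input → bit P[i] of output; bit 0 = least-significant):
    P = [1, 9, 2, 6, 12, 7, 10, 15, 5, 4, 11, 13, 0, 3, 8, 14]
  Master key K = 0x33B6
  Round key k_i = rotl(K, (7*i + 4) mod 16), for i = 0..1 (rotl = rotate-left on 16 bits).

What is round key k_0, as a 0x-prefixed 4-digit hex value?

0x3B63

K = 0x33B6
k_0 = rotl(K, (7*0+4) mod 16) = rotl(K, 4) = 0x3B63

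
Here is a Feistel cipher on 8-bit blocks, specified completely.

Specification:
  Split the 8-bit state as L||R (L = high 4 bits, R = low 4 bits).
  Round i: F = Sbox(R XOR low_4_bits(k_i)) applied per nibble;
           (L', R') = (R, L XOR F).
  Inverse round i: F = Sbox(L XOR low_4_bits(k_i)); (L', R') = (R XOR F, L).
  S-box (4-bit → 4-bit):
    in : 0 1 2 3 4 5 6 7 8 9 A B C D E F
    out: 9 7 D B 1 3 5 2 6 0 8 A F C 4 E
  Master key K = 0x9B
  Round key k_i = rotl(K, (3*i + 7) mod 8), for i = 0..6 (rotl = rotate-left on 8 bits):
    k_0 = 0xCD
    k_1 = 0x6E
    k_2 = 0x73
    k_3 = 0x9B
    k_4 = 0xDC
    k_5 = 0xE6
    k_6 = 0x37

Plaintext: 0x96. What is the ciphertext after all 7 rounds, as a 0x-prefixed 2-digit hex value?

s_0 = plaintext = 0x96
s_1 = Round(s_0, k_0) = 0x63
s_2 = Round(s_1, k_1) = 0x3A
s_3 = Round(s_2, k_2) = 0xA3
s_4 = Round(s_3, k_3) = 0x3C
s_5 = Round(s_4, k_4) = 0xCA
s_6 = Round(s_5, k_5) = 0xA3
s_7 = Round(s_6, k_6) = 0x3B

0x3B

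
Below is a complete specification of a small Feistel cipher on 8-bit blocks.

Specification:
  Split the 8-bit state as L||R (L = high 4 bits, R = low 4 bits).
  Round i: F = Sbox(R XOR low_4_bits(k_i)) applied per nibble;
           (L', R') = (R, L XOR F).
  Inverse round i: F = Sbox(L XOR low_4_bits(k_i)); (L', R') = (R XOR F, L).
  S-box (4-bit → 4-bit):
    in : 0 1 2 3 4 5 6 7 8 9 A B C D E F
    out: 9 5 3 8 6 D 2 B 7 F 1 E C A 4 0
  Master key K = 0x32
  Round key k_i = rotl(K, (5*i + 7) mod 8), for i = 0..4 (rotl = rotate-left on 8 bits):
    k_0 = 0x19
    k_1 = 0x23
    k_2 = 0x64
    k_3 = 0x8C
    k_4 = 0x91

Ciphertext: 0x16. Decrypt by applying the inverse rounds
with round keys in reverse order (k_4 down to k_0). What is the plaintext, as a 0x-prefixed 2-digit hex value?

0x6B

s_0 = ciphertext = 0x16
s_1 = InvRound(s_0, k_4) = 0xF1
s_2 = InvRound(s_1, k_3) = 0x9F
s_3 = InvRound(s_2, k_2) = 0x59
s_4 = InvRound(s_3, k_1) = 0xB5
s_5 = InvRound(s_4, k_0) = 0x6B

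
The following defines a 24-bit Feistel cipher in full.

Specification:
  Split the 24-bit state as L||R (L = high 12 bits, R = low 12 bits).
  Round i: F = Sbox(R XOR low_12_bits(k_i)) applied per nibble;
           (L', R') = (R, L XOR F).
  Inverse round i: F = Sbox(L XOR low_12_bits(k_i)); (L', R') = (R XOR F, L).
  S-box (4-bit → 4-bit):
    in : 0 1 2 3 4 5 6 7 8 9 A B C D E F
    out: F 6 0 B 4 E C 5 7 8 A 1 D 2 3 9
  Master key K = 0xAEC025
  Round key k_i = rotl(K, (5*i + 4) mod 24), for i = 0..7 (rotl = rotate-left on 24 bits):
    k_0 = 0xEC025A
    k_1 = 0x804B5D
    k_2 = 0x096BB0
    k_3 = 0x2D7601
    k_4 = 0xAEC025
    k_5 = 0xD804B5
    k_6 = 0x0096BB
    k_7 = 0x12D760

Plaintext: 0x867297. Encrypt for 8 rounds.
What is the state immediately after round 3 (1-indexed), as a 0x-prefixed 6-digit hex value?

0xFA03DA

s_0 = plaintext = 0x867297
s_1 = Round(s_0, k_0) = 0x2977B5
s_2 = Round(s_1, k_1) = 0x7B5FA0
s_3 = Round(s_2, k_2) = 0xFA03DA
s_4 = Round(s_3, k_3) = 0x3DA181
s_5 = Round(s_4, k_4) = 0x18157E
s_6 = Round(s_5, k_5) = 0x57E750
s_7 = Round(s_6, k_6) = 0x75034F
s_8 = Round(s_7, k_7) = 0x34F359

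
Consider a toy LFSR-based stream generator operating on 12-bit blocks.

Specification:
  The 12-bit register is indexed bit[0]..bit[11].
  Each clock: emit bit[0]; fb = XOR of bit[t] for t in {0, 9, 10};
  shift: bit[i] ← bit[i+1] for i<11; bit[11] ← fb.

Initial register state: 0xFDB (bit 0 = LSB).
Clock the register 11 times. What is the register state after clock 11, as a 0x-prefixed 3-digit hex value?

0xC57

reg_0 = 0xFDB
clock 1: out=1, reg = 0xFED
clock 2: out=1, reg = 0xFF6
clock 3: out=0, reg = 0x7FB
clock 4: out=1, reg = 0xBFD
clock 5: out=1, reg = 0x5FE
clock 6: out=0, reg = 0xAFF
clock 7: out=1, reg = 0x57F
clock 8: out=1, reg = 0x2BF
clock 9: out=1, reg = 0x15F
clock 10: out=1, reg = 0x8AF
clock 11: out=1, reg = 0xC57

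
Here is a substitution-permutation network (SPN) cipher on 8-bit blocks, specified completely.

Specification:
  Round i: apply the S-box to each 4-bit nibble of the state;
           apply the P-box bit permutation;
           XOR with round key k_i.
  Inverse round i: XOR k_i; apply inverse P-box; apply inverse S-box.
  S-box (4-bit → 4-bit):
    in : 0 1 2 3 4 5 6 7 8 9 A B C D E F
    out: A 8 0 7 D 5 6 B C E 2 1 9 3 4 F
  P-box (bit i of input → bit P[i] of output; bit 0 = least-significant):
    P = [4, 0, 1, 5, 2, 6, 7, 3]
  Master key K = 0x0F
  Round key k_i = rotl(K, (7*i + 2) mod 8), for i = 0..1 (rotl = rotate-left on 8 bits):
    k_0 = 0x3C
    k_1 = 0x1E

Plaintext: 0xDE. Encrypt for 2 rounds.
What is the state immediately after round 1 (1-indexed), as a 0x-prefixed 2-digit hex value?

0x7A

s_0 = plaintext = 0xDE
s_1 = Round(s_0, k_0) = 0x7A
s_2 = Round(s_1, k_1) = 0x53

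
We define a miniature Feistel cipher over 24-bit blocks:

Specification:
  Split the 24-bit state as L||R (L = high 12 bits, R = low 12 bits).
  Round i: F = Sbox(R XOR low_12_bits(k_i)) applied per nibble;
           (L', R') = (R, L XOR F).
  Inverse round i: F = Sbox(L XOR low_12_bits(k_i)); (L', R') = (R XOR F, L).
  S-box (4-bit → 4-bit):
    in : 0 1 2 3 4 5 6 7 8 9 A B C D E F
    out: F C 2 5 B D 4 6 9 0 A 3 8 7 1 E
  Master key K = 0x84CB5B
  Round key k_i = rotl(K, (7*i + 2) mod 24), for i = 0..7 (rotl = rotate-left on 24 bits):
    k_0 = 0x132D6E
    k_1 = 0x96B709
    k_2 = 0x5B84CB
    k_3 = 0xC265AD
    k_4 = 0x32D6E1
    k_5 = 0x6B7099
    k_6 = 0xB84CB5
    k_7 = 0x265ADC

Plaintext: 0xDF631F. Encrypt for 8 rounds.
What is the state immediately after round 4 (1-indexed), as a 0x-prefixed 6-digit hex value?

0x7E62A9

s_0 = plaintext = 0xDF631F
s_1 = Round(s_0, k_0) = 0x31FC9A
s_2 = Round(s_1, k_1) = 0xC9A01A
s_3 = Round(s_2, k_2) = 0x01A7E6
s_4 = Round(s_3, k_3) = 0x7E62A9
s_5 = Round(s_4, k_4) = 0x2A9C5F
s_6 = Round(s_5, k_5) = 0xC5FA2D
s_7 = Round(s_6, k_6) = 0xA2D856
s_8 = Round(s_7, k_7) = 0x8568B7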